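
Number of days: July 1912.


31 days

Month: July (month 7)
July has 31 days


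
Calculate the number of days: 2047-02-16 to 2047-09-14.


210 days

From February 16, 2047 to September 14, 2047
Rest of February 2047: 28 - 16 = 12
Full months: March 31, April 30, May 31, June 30, July 31, August 31
Days into September 2047: 14
Total = 12 + 31 + 30 + 31 + 30 + 31 + 31 + 14 = 210 days


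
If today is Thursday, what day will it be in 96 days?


Start: Thursday (index 3)
(3 + 96) mod 7
= 99 mod 7
= 1
Index 1 → Tuesday

Tuesday


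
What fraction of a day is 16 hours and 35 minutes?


0.6910 (69.10%)

Total minutes: 16×60 + 35 = 995
Day = 24×60 = 1440 minutes
Fraction = 995/1440 ≈ 0.6910
As a percentage: 995/1440 × 100 ≈ 69.10%


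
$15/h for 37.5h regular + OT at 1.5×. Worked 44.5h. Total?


$720.00

Regular: 37.5h × $15 = $562.50
Overtime: 44.5 - 37.5 = 7.0h
OT pay: 7.0h × $15 × 1.5 = $157.50
Total = $562.50 + $157.50 = $720.00


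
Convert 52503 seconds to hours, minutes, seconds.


14h 35m 3s

Hours: 52503 ÷ 3600 = 14 remainder 2103
Minutes: 2103 ÷ 60 = 35 remainder 3
Seconds: 3


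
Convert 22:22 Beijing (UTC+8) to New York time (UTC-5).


09:22

Time difference = UTC-5 - UTC+8 = -13 hours
New hour = (22 -13) mod 24
= 9 mod 24 = 9
Minutes unchanged → 09:22


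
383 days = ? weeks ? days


54 weeks 5 days

Weeks: 383 ÷ 7 = 54 remainder 5


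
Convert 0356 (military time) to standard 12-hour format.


Hour: 3
3 < 12 → AM

3:56 AM


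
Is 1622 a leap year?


No

Rules: divisible by 4 AND (not by 100 OR by 400)
1622 ÷ 4 = 405 remainder 2 → not divisible by 4
Not divisible by 4 → not a leap year


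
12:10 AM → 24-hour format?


00:10

Input: 12:10 AM
12 AM → 00 (midnight)


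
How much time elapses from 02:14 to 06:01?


End time in minutes: 6×60 + 1 = 361
Start time in minutes: 2×60 + 14 = 134
Difference = 361 - 134 = 227 minutes
= 3 hours 47 minutes

3h 47m


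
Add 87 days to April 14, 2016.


Start: April 14, 2016
Add 87 days
April 14 → May 1: 30 - 14 + 1 = 17 days (87 - 17 = 70 left)
May 1 → June 1: 31 - 1 + 1 = 31 days (70 - 31 = 39 left)
June 1 → July 1: 30 - 1 + 1 = 30 days (39 - 30 = 9 left)
July 1 + 9 = July 10, 2016

July 10, 2016


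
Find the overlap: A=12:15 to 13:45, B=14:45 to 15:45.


Meeting A: 735-825 (in minutes from midnight)
Meeting B: 885-945
Overlap start = max(735, 885) = 885
Overlap end = min(825, 945) = 825
Overlap = max(0, 825 - 885) = 0 min

0 minutes


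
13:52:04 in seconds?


49924 seconds

Hours: 13 × 3600 = 46800
Minutes: 52 × 60 = 3120
Seconds: 4
Total = 46800 + 3120 + 4 = 49924


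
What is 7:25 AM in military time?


07:25

Input: 7:25 AM
AM hour stays: 7


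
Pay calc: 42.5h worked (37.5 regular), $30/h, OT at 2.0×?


$1425.00

Regular: 37.5h × $30 = $1125.00
Overtime: 42.5 - 37.5 = 5.0h
OT pay: 5.0h × $30 × 2.0 = $300.00
Total = $1125.00 + $300.00 = $1425.00


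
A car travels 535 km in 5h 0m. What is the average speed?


107.0 km/h

Distance: 535 km
Time: 5 hours
Speed = 535 / 5 = 107.0 km/h


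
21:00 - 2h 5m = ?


18:55

Start: 1260 minutes from midnight
Subtract: 125 minutes
Remaining: 1260 - 125 = 1135
Hours: 18, Minutes: 55


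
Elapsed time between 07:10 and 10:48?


End time in minutes: 10×60 + 48 = 648
Start time in minutes: 7×60 + 10 = 430
Difference = 648 - 430 = 218 minutes
= 3 hours 38 minutes

3h 38m


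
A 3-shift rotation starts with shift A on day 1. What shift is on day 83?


Shift B

Shifts: A, B, C
Start: A (index 0)
Day 83: (0 + 83 - 1) mod 3
= 82 mod 3
= 1
Index 1 → shift B


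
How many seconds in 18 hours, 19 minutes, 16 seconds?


Hours: 18 × 3600 = 64800
Minutes: 19 × 60 = 1140
Seconds: 16
Total = 64800 + 1140 + 16 = 65956

65956 seconds


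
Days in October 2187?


Month: October (month 10)
October has 31 days

31 days


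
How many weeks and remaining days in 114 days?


Weeks: 114 ÷ 7 = 16 remainder 2

16 weeks 2 days


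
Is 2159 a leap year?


No

Rules: divisible by 4 AND (not by 100 OR by 400)
2159 ÷ 4 = 539 remainder 3 → not divisible by 4
Not divisible by 4 → not a leap year


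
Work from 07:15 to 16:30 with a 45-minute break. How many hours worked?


Total time = (16×60+30) - (7×60+15)
= 990 - 435 = 555 min
Minus break: 555 - 45 = 510 min
= 8h 30m

8h 30m (510 minutes)


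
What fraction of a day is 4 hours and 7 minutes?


Total minutes: 4×60 + 7 = 247
Day = 24×60 = 1440 minutes
Fraction = 247/1440 ≈ 0.1715
As a percentage: 247/1440 × 100 ≈ 17.15%

0.1715 (17.15%)


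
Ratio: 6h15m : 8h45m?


5:7 (0.71)

Duration 1: 375 minutes
Duration 2: 525 minutes
Ratio = 375:525
GCD = 75
Simplified = 5:7
As a decimal: 5/7 ≈ 0.71


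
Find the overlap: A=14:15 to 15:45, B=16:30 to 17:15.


Meeting A: 855-945 (in minutes from midnight)
Meeting B: 990-1035
Overlap start = max(855, 990) = 990
Overlap end = min(945, 1035) = 945
Overlap = max(0, 945 - 990) = 0 min

0 minutes


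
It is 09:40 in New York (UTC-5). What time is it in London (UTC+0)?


14:40

Time difference = UTC+0 - UTC-5 = +5 hours
New hour = (9 + 5) mod 24
= 14 mod 24 = 14
Minutes unchanged → 14:40


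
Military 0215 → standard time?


2:15 AM

Hour: 2
2 < 12 → AM


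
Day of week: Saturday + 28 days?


Saturday

Start: Saturday (index 5)
(5 + 28) mod 7
= 33 mod 7
= 5
Index 5 → Saturday


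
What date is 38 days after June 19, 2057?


July 27, 2057

Start: June 19, 2057
Add 38 days
June 19 → July 1: 30 - 19 + 1 = 12 days (38 - 12 = 26 left)
July 1 + 26 = July 27, 2057


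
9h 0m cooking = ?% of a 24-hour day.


Time: 540 minutes
Day: 1440 minutes
Percentage = (540/1440) × 100 = 37.5%

37.5%


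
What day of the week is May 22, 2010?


Zeller's congruence:
q=22, m=5, k=10, j=20
h = (22 + ⌊13×6/5⌋ + 10 + ⌊10/4⌋ + ⌊20/4⌋ - 2×20) mod 7
= (22 + 15 + 10 + 2 + 5 - 40) mod 7
= 14 mod 7 = 0
h=0 → Saturday

Saturday


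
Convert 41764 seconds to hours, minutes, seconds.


11h 36m 4s

Hours: 41764 ÷ 3600 = 11 remainder 2164
Minutes: 2164 ÷ 60 = 36 remainder 4
Seconds: 4


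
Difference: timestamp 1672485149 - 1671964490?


520659 seconds (144.6 hours / 6.03 days)

Difference = 1672485149 - 1671964490 = 520659 seconds
In hours: 520659 / 3600 ≈ 144.6
In days: 520659 / 86400 ≈ 6.03


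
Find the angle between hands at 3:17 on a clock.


Hour hand = 3×30 + 17×0.5 = 98.5°
Minute hand = 17×6 = 102°
Difference = |98.5 - 102| = 3.5°

3.5°


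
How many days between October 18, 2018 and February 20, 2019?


125 days

From October 18, 2018 to February 20, 2019
Rest of October 2018: 31 - 18 = 13
Full months: November 30, December 31, January 31
Days into February 2019: 20
Total = 13 + 30 + 31 + 31 + 20 = 125 days


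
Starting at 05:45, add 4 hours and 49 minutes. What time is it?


Start: 345 minutes from midnight
Add: 289 minutes
Total: 634 minutes
Hours: 634 ÷ 60 = 10 remainder 34

10:34


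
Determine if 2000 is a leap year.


Rules: divisible by 4 AND (not by 100 OR by 400)
2000 ÷ 4 = 500 exactly → divisible by 4
2000 ÷ 100 = 20 exactly → divisible by 100
2000 ÷ 400 = 5 exactly → divisible by 400
Divisible by 400 → leap year

Yes


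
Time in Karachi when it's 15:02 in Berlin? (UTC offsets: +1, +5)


19:02

Time difference = UTC+5 - UTC+1 = +4 hours
New hour = (15 + 4) mod 24
= 19 mod 24 = 19
Minutes unchanged → 19:02


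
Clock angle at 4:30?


Hour hand = 4×30 + 30×0.5 = 135.0°
Minute hand = 30×6 = 180°
Difference = |135.0 - 180| = 45.0°

45.0°


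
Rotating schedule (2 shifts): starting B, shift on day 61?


Shifts: A, B
Start: B (index 1)
Day 61: (1 + 61 - 1) mod 2
= 61 mod 2
= 1
Index 1 → shift B

Shift B


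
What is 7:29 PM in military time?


Input: 7:29 PM
PM: 7 + 12 = 19

19:29


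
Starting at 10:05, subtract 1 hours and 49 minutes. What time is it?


08:16

Start: 605 minutes from midnight
Subtract: 109 minutes
Remaining: 605 - 109 = 496
Hours: 8, Minutes: 16


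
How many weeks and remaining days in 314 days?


44 weeks 6 days

Weeks: 314 ÷ 7 = 44 remainder 6


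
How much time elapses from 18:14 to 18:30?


End time in minutes: 18×60 + 30 = 1110
Start time in minutes: 18×60 + 14 = 1094
Difference = 1110 - 1094 = 16 minutes
= 0 hours 16 minutes

0h 16m


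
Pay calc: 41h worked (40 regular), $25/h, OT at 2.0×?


$1050.00

Regular: 40h × $25 = $1000.00
Overtime: 41 - 40 = 1h
OT pay: 1h × $25 × 2.0 = $50.00
Total = $1000.00 + $50.00 = $1050.00


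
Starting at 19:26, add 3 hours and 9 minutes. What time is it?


Start: 1166 minutes from midnight
Add: 189 minutes
Total: 1355 minutes
Hours: 1355 ÷ 60 = 22 remainder 35

22:35


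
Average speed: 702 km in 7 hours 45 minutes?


90.6 km/h

Distance: 702 km
Time: 7h 45m = 465 min = 465/60 = 31/4 hours
Speed = 702 ÷ (31/4) = 702 × 4 / 31 = 2808/31 ≈ 90.6 km/h


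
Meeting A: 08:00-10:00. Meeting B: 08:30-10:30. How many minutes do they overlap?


Meeting A: 480-600 (in minutes from midnight)
Meeting B: 510-630
Overlap start = max(480, 510) = 510
Overlap end = min(600, 630) = 600
Overlap = max(0, 600 - 510) = 90 min

90 minutes


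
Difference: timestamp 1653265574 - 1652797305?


Difference = 1653265574 - 1652797305 = 468269 seconds
In hours: 468269 / 3600 ≈ 130.1
In days: 468269 / 86400 ≈ 5.42

468269 seconds (130.1 hours / 5.42 days)


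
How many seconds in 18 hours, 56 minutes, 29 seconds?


Hours: 18 × 3600 = 64800
Minutes: 56 × 60 = 3360
Seconds: 29
Total = 64800 + 3360 + 29 = 68189

68189 seconds


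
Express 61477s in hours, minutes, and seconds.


Hours: 61477 ÷ 3600 = 17 remainder 277
Minutes: 277 ÷ 60 = 4 remainder 37
Seconds: 37

17h 4m 37s


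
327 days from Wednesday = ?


Monday

Start: Wednesday (index 2)
(2 + 327) mod 7
= 329 mod 7
= 0
Index 0 → Monday


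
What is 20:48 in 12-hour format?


Hour: 20
20 - 12 = 8 → PM

8:48 PM


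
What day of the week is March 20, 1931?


Zeller's congruence:
q=20, m=3, k=31, j=19
h = (20 + ⌊13×4/5⌋ + 31 + ⌊31/4⌋ + ⌊19/4⌋ - 2×19) mod 7
= (20 + 10 + 31 + 7 + 4 - 38) mod 7
= 34 mod 7 = 6
h=6 → Friday

Friday


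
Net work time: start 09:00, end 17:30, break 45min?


7h 45m (465 minutes)

Total time = (17×60+30) - (9×60+0)
= 1050 - 540 = 510 min
Minus break: 510 - 45 = 465 min
= 7h 45m


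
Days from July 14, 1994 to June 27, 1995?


348 days

From July 14, 1994 to June 27, 1995
Rest of July 1994: 31 - 14 = 17
Full months: August 31, September 30, October 31, November 30, December 31, January 31, February 1995 28, March 31, April 30, May 31
Days into June 1995: 27
Total = 17 + 31 + 30 + 31 + 30 + 31 + 31 + 28 + 31 + 30 + 31 + 27 = 348 days


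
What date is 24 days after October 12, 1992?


Start: October 12, 1992
Add 24 days
October 12 → November 1: 31 - 12 + 1 = 20 days (24 - 20 = 4 left)
November 1 + 4 = November 5, 1992

November 5, 1992


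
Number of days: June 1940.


30 days

Month: June (month 6)
June has 30 days


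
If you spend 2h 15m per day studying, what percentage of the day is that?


9.4%

Time: 135 minutes
Day: 1440 minutes
Percentage = (135/1440) × 100 ≈ 9.4%


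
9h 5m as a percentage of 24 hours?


0.3785 (37.85%)

Total minutes: 9×60 + 5 = 545
Day = 24×60 = 1440 minutes
Fraction = 545/1440 ≈ 0.3785
As a percentage: 545/1440 × 100 ≈ 37.85%


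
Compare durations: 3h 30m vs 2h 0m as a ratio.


7:4 (1.75)

Duration 1: 210 minutes
Duration 2: 120 minutes
Ratio = 210:120
GCD = 30
Simplified = 7:4
As a decimal: 7/4 = 1.75


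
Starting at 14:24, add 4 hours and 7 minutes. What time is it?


Start: 864 minutes from midnight
Add: 247 minutes
Total: 1111 minutes
Hours: 1111 ÷ 60 = 18 remainder 31

18:31


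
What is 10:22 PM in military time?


Input: 10:22 PM
PM: 10 + 12 = 22

22:22


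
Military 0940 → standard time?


9:40 AM

Hour: 9
9 < 12 → AM


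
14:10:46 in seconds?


51046 seconds

Hours: 14 × 3600 = 50400
Minutes: 10 × 60 = 600
Seconds: 46
Total = 50400 + 600 + 46 = 51046


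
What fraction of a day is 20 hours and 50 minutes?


0.8681 (86.81%)

Total minutes: 20×60 + 50 = 1250
Day = 24×60 = 1440 minutes
Fraction = 1250/1440 ≈ 0.8681
As a percentage: 1250/1440 × 100 ≈ 86.81%


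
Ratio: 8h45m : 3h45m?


Duration 1: 525 minutes
Duration 2: 225 minutes
Ratio = 525:225
GCD = 75
Simplified = 7:3
As a decimal: 7/3 ≈ 2.33

7:3 (2.33)


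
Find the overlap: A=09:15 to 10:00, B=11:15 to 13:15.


Meeting A: 555-600 (in minutes from midnight)
Meeting B: 675-795
Overlap start = max(555, 675) = 675
Overlap end = min(600, 795) = 600
Overlap = max(0, 600 - 675) = 0 min

0 minutes


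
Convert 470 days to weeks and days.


Weeks: 470 ÷ 7 = 67 remainder 1

67 weeks 1 days


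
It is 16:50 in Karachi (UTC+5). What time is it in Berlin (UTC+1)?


Time difference = UTC+1 - UTC+5 = -4 hours
New hour = (16 -4) mod 24
= 12 mod 24 = 12
Minutes unchanged → 12:50

12:50


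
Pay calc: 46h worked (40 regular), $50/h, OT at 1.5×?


$2450.00

Regular: 40h × $50 = $2000.00
Overtime: 46 - 40 = 6h
OT pay: 6h × $50 × 1.5 = $450.00
Total = $2000.00 + $450.00 = $2450.00


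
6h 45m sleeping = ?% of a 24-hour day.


Time: 405 minutes
Day: 1440 minutes
Percentage = (405/1440) × 100 ≈ 28.1%

28.1%


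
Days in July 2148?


31 days

Month: July (month 7)
July has 31 days


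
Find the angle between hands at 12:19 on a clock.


Hour hand (12 ≡ 0 on the dial): 0×30 + 19×0.5 = 9.5°
Minute hand = 19×6 = 114°
Difference = |9.5 - 114| = 104.5°

104.5°


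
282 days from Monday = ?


Start: Monday (index 0)
(0 + 282) mod 7
= 282 mod 7
= 2
Index 2 → Wednesday

Wednesday


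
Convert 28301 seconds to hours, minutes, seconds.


Hours: 28301 ÷ 3600 = 7 remainder 3101
Minutes: 3101 ÷ 60 = 51 remainder 41
Seconds: 41

7h 51m 41s


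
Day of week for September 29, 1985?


Zeller's congruence:
q=29, m=9, k=85, j=19
h = (29 + ⌊13×10/5⌋ + 85 + ⌊85/4⌋ + ⌊19/4⌋ - 2×19) mod 7
= (29 + 26 + 85 + 21 + 4 - 38) mod 7
= 127 mod 7 = 1
h=1 → Sunday

Sunday


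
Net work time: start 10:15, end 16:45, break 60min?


Total time = (16×60+45) - (10×60+15)
= 1005 - 615 = 390 min
Minus break: 390 - 60 = 330 min
= 5h 30m

5h 30m (330 minutes)


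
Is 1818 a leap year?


No

Rules: divisible by 4 AND (not by 100 OR by 400)
1818 ÷ 4 = 454 remainder 2 → not divisible by 4
Not divisible by 4 → not a leap year


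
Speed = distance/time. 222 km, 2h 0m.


111.0 km/h

Distance: 222 km
Time: 2 hours
Speed = 222 / 2 = 111.0 km/h


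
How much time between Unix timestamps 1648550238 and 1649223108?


Difference = 1649223108 - 1648550238 = 672870 seconds
In hours: 672870 / 3600 ≈ 186.9
In days: 672870 / 86400 ≈ 7.79

672870 seconds (186.9 hours / 7.79 days)


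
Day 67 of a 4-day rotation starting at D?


Shift B

Shifts: A, B, C, D
Start: D (index 3)
Day 67: (3 + 67 - 1) mod 4
= 69 mod 4
= 1
Index 1 → shift B


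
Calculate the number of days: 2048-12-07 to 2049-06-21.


From December 7, 2048 to June 21, 2049
Rest of December 2048: 31 - 7 = 24
Full months: January 31, February 2049 28, March 31, April 30, May 31
Days into June 2049: 21
Total = 24 + 31 + 28 + 31 + 30 + 31 + 21 = 196 days

196 days


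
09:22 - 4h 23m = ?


Start: 562 minutes from midnight
Subtract: 263 minutes
Remaining: 562 - 263 = 299
Hours: 4, Minutes: 59

04:59


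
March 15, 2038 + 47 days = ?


May 1, 2038

Start: March 15, 2038
Add 47 days
March 15 → April 1: 31 - 15 + 1 = 17 days (47 - 17 = 30 left)
April 1 → May 1: 30 - 1 + 1 = 30 days (30 - 30 = 0 left)
Land exactly on May 1, 2038


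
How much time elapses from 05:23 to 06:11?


0h 48m

End time in minutes: 6×60 + 11 = 371
Start time in minutes: 5×60 + 23 = 323
Difference = 371 - 323 = 48 minutes
= 0 hours 48 minutes


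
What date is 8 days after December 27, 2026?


Start: December 27, 2026
Add 8 days
December 27 → January 1: 31 - 27 + 1 = 5 days (8 - 5 = 3 left)
January 1 + 3 = January 4, 2027

January 4, 2027


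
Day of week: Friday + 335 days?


Start: Friday (index 4)
(4 + 335) mod 7
= 339 mod 7
= 3
Index 3 → Thursday

Thursday


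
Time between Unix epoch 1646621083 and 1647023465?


Difference = 1647023465 - 1646621083 = 402382 seconds
In hours: 402382 / 3600 ≈ 111.8
In days: 402382 / 86400 ≈ 4.66

402382 seconds (111.8 hours / 4.66 days)


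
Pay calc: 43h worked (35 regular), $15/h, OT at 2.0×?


$765.00

Regular: 35h × $15 = $525.00
Overtime: 43 - 35 = 8h
OT pay: 8h × $15 × 2.0 = $240.00
Total = $525.00 + $240.00 = $765.00


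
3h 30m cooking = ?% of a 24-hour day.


Time: 210 minutes
Day: 1440 minutes
Percentage = (210/1440) × 100 ≈ 14.6%

14.6%


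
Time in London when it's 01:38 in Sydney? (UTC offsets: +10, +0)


Time difference = UTC+0 - UTC+10 = -10 hours
New hour = (1 -10) mod 24
= -9 mod 24 = 15
Minutes unchanged → 15:38; -9 < 0 → previous day

15:38 (previous day)


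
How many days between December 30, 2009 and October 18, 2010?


From December 30, 2009 to October 18, 2010
Rest of December 2009: 31 - 30 = 1
Full months: January 31, February 2010 28, March 31, April 30, May 31, June 30, July 31, August 31, September 30
Days into October 2010: 18
Total = 1 + 31 + 28 + 31 + 30 + 31 + 30 + 31 + 31 + 30 + 18 = 292 days

292 days


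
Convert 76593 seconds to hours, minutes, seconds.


Hours: 76593 ÷ 3600 = 21 remainder 993
Minutes: 993 ÷ 60 = 16 remainder 33
Seconds: 33

21h 16m 33s


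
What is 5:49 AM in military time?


Input: 5:49 AM
AM hour stays: 5

05:49


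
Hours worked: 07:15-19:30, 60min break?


11h 15m (675 minutes)

Total time = (19×60+30) - (7×60+15)
= 1170 - 435 = 735 min
Minus break: 735 - 60 = 675 min
= 11h 15m


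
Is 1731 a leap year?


Rules: divisible by 4 AND (not by 100 OR by 400)
1731 ÷ 4 = 432 remainder 3 → not divisible by 4
Not divisible by 4 → not a leap year

No


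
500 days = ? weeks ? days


Weeks: 500 ÷ 7 = 71 remainder 3

71 weeks 3 days


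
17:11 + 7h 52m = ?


01:03 (next day)

Start: 1031 minutes from midnight
Add: 472 minutes
Total: 1503 minutes
Hours: 1503 ÷ 60 = 25 remainder 3
25 ≥ 24 → 25 - 24 = 1 (next day)


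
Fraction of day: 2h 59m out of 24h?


Total minutes: 2×60 + 59 = 179
Day = 24×60 = 1440 minutes
Fraction = 179/1440 ≈ 0.1243
As a percentage: 179/1440 × 100 ≈ 12.43%

0.1243 (12.43%)


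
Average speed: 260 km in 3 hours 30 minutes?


74.3 km/h

Distance: 260 km
Time: 3h 30m = 210 min = 210/60 = 7/2 hours
Speed = 260 ÷ (7/2) = 260 × 2 / 7 = 520/7 ≈ 74.3 km/h


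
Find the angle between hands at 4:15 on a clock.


37.5°

Hour hand = 4×30 + 15×0.5 = 127.5°
Minute hand = 15×6 = 90°
Difference = |127.5 - 90| = 37.5°


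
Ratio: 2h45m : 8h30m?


Duration 1: 165 minutes
Duration 2: 510 minutes
Ratio = 165:510
GCD = 15
Simplified = 11:34
As a decimal: 11/34 ≈ 0.32

11:34 (0.32)


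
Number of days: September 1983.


Month: September (month 9)
September has 30 days

30 days


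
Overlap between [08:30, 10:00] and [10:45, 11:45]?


Meeting A: 510-600 (in minutes from midnight)
Meeting B: 645-705
Overlap start = max(510, 645) = 645
Overlap end = min(600, 705) = 600
Overlap = max(0, 600 - 645) = 0 min

0 minutes


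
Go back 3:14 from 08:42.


05:28

Start: 522 minutes from midnight
Subtract: 194 minutes
Remaining: 522 - 194 = 328
Hours: 5, Minutes: 28


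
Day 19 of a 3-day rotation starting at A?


Shifts: A, B, C
Start: A (index 0)
Day 19: (0 + 19 - 1) mod 3
= 18 mod 3
= 0
Index 0 → shift A

Shift A


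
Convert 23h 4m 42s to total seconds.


Hours: 23 × 3600 = 82800
Minutes: 4 × 60 = 240
Seconds: 42
Total = 82800 + 240 + 42 = 83082

83082 seconds


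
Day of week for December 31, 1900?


Monday

Zeller's congruence:
q=31, m=12, k=0, j=19
h = (31 + ⌊13×13/5⌋ + 0 + ⌊0/4⌋ + ⌊19/4⌋ - 2×19) mod 7
= (31 + 33 + 0 + 0 + 4 - 38) mod 7
= 30 mod 7 = 2
h=2 → Monday


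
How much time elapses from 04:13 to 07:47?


3h 34m

End time in minutes: 7×60 + 47 = 467
Start time in minutes: 4×60 + 13 = 253
Difference = 467 - 253 = 214 minutes
= 3 hours 34 minutes


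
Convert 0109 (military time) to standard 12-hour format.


Hour: 1
1 < 12 → AM

1:09 AM


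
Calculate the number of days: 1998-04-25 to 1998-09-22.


From April 25, 1998 to September 22, 1998
Rest of April 1998: 30 - 25 = 5
Full months: May 31, June 30, July 31, August 31
Days into September 1998: 22
Total = 5 + 31 + 30 + 31 + 31 + 22 = 150 days

150 days


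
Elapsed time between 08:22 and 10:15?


End time in minutes: 10×60 + 15 = 615
Start time in minutes: 8×60 + 22 = 502
Difference = 615 - 502 = 113 minutes
= 1 hours 53 minutes

1h 53m


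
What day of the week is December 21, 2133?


Monday

Zeller's congruence:
q=21, m=12, k=33, j=21
h = (21 + ⌊13×13/5⌋ + 33 + ⌊33/4⌋ + ⌊21/4⌋ - 2×21) mod 7
= (21 + 33 + 33 + 8 + 5 - 42) mod 7
= 58 mod 7 = 2
h=2 → Monday


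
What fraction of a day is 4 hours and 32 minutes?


Total minutes: 4×60 + 32 = 272
Day = 24×60 = 1440 minutes
Fraction = 272/1440 ≈ 0.1889
As a percentage: 272/1440 × 100 ≈ 18.89%

0.1889 (18.89%)


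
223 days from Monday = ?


Start: Monday (index 0)
(0 + 223) mod 7
= 223 mod 7
= 6
Index 6 → Sunday

Sunday


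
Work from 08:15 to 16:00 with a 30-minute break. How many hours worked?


7h 15m (435 minutes)

Total time = (16×60+0) - (8×60+15)
= 960 - 495 = 465 min
Minus break: 465 - 30 = 435 min
= 7h 15m


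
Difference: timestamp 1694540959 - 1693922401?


Difference = 1694540959 - 1693922401 = 618558 seconds
In hours: 618558 / 3600 ≈ 171.8
In days: 618558 / 86400 ≈ 7.16

618558 seconds (171.8 hours / 7.16 days)


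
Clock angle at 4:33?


Hour hand = 4×30 + 33×0.5 = 136.5°
Minute hand = 33×6 = 198°
Difference = |136.5 - 198| = 61.5°

61.5°


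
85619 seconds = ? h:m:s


23h 46m 59s

Hours: 85619 ÷ 3600 = 23 remainder 2819
Minutes: 2819 ÷ 60 = 46 remainder 59
Seconds: 59


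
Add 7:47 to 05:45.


13:32

Start: 345 minutes from midnight
Add: 467 minutes
Total: 812 minutes
Hours: 812 ÷ 60 = 13 remainder 32


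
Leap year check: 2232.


Rules: divisible by 4 AND (not by 100 OR by 400)
2232 ÷ 4 = 558 exactly → divisible by 4
2232 ÷ 100 = 22 remainder 32 → not divisible by 100
Divisible by 4 but not by 100 → leap year

Yes


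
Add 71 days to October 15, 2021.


Start: October 15, 2021
Add 71 days
October 15 → November 1: 31 - 15 + 1 = 17 days (71 - 17 = 54 left)
November 1 → December 1: 30 - 1 + 1 = 30 days (54 - 30 = 24 left)
December 1 + 24 = December 25, 2021

December 25, 2021


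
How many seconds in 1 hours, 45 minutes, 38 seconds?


6338 seconds

Hours: 1 × 3600 = 3600
Minutes: 45 × 60 = 2700
Seconds: 38
Total = 3600 + 2700 + 38 = 6338


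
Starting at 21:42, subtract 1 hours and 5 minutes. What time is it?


Start: 1302 minutes from midnight
Subtract: 65 minutes
Remaining: 1302 - 65 = 1237
Hours: 20, Minutes: 37

20:37


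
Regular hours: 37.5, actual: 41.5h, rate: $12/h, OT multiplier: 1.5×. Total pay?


$522.00

Regular: 37.5h × $12 = $450.00
Overtime: 41.5 - 37.5 = 4.0h
OT pay: 4.0h × $12 × 1.5 = $72.00
Total = $450.00 + $72.00 = $522.00


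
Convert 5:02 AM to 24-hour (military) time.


05:02

Input: 5:02 AM
AM hour stays: 5


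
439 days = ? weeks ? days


62 weeks 5 days

Weeks: 439 ÷ 7 = 62 remainder 5


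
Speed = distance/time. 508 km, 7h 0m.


72.6 km/h

Distance: 508 km
Time: 7 hours
Speed = 508 / 7 ≈ 72.6 km/h


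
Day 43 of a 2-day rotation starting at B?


Shifts: A, B
Start: B (index 1)
Day 43: (1 + 43 - 1) mod 2
= 43 mod 2
= 1
Index 1 → shift B

Shift B


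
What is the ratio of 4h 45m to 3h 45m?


19:15 (1.27)

Duration 1: 285 minutes
Duration 2: 225 minutes
Ratio = 285:225
GCD = 15
Simplified = 19:15
As a decimal: 19/15 ≈ 1.27


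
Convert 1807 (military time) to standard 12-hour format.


6:07 PM

Hour: 18
18 - 12 = 6 → PM


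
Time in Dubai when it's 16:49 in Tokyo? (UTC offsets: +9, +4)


11:49

Time difference = UTC+4 - UTC+9 = -5 hours
New hour = (16 -5) mod 24
= 11 mod 24 = 11
Minutes unchanged → 11:49


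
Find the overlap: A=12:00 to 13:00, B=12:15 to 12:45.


Meeting A: 720-780 (in minutes from midnight)
Meeting B: 735-765
Overlap start = max(720, 735) = 735
Overlap end = min(780, 765) = 765
Overlap = max(0, 765 - 735) = 30 min

30 minutes


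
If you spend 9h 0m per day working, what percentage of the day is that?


37.5%

Time: 540 minutes
Day: 1440 minutes
Percentage = (540/1440) × 100 = 37.5%


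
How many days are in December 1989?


Month: December (month 12)
December has 31 days

31 days


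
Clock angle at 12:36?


162.0°

Hour hand (12 ≡ 0 on the dial): 0×30 + 36×0.5 = 18.0°
Minute hand = 36×6 = 216°
Difference = |18.0 - 216| = 198.0°
Since > 180°: 360 - 198.0 = 162.0°


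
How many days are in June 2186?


30 days

Month: June (month 6)
June has 30 days


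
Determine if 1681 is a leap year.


Rules: divisible by 4 AND (not by 100 OR by 400)
1681 ÷ 4 = 420 remainder 1 → not divisible by 4
Not divisible by 4 → not a leap year

No


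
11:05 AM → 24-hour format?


Input: 11:05 AM
AM hour stays: 11

11:05


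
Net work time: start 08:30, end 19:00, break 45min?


Total time = (19×60+0) - (8×60+30)
= 1140 - 510 = 630 min
Minus break: 630 - 45 = 585 min
= 9h 45m

9h 45m (585 minutes)


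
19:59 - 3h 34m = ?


16:25

Start: 1199 minutes from midnight
Subtract: 214 minutes
Remaining: 1199 - 214 = 985
Hours: 16, Minutes: 25


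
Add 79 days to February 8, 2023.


Start: February 8, 2023
Add 79 days
February 8 → March 1: 28 - 8 + 1 = 21 days (79 - 21 = 58 left)
March 1 → April 1: 31 - 1 + 1 = 31 days (58 - 31 = 27 left)
April 1 + 27 = April 28, 2023

April 28, 2023


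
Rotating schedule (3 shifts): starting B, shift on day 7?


Shifts: A, B, C
Start: B (index 1)
Day 7: (1 + 7 - 1) mod 3
= 7 mod 3
= 1
Index 1 → shift B

Shift B


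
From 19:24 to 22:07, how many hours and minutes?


End time in minutes: 22×60 + 7 = 1327
Start time in minutes: 19×60 + 24 = 1164
Difference = 1327 - 1164 = 163 minutes
= 2 hours 43 minutes

2h 43m


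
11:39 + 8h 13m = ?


Start: 699 minutes from midnight
Add: 493 minutes
Total: 1192 minutes
Hours: 1192 ÷ 60 = 19 remainder 52

19:52


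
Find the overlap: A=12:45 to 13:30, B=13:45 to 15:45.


0 minutes

Meeting A: 765-810 (in minutes from midnight)
Meeting B: 825-945
Overlap start = max(765, 825) = 825
Overlap end = min(810, 945) = 810
Overlap = max(0, 810 - 825) = 0 min


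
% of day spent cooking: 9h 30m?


39.6%

Time: 570 minutes
Day: 1440 minutes
Percentage = (570/1440) × 100 ≈ 39.6%


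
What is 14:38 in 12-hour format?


Hour: 14
14 - 12 = 2 → PM

2:38 PM


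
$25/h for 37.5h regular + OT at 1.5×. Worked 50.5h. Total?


Regular: 37.5h × $25 = $937.50
Overtime: 50.5 - 37.5 = 13.0h
OT pay: 13.0h × $25 × 1.5 = $487.50
Total = $937.50 + $487.50 = $1425.00

$1425.00


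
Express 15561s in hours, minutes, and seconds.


Hours: 15561 ÷ 3600 = 4 remainder 1161
Minutes: 1161 ÷ 60 = 19 remainder 21
Seconds: 21

4h 19m 21s


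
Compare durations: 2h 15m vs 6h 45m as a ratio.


Duration 1: 135 minutes
Duration 2: 405 minutes
Ratio = 135:405
GCD = 135
Simplified = 1:3
As a decimal: 1/3 ≈ 0.33

1:3 (0.33)


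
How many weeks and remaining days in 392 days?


56 weeks 0 days

Weeks: 392 ÷ 7 = 56 remainder 0


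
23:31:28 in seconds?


84688 seconds

Hours: 23 × 3600 = 82800
Minutes: 31 × 60 = 1860
Seconds: 28
Total = 82800 + 1860 + 28 = 84688


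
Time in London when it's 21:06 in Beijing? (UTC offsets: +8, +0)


13:06

Time difference = UTC+0 - UTC+8 = -8 hours
New hour = (21 -8) mod 24
= 13 mod 24 = 13
Minutes unchanged → 13:06


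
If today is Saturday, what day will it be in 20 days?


Start: Saturday (index 5)
(5 + 20) mod 7
= 25 mod 7
= 4
Index 4 → Friday

Friday


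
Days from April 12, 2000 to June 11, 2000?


60 days

From April 12, 2000 to June 11, 2000
Rest of April 2000: 30 - 12 = 18
Full months: May 31
Days into June 2000: 11
Total = 18 + 31 + 11 = 60 days


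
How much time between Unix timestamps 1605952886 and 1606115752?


Difference = 1606115752 - 1605952886 = 162866 seconds
In hours: 162866 / 3600 ≈ 45.2
In days: 162866 / 86400 ≈ 1.89

162866 seconds (45.2 hours / 1.89 days)


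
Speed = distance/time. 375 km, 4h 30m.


Distance: 375 km
Time: 4h 30m = 270 min = 270/60 = 9/2 hours
Speed = 375 ÷ (9/2) = 375 × 2 / 9 = 750/9 ≈ 83.3 km/h

83.3 km/h


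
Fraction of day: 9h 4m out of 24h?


0.3778 (37.78%)

Total minutes: 9×60 + 4 = 544
Day = 24×60 = 1440 minutes
Fraction = 544/1440 ≈ 0.3778
As a percentage: 544/1440 × 100 ≈ 37.78%


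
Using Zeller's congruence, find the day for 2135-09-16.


Zeller's congruence:
q=16, m=9, k=35, j=21
h = (16 + ⌊13×10/5⌋ + 35 + ⌊35/4⌋ + ⌊21/4⌋ - 2×21) mod 7
= (16 + 26 + 35 + 8 + 5 - 42) mod 7
= 48 mod 7 = 6
h=6 → Friday

Friday


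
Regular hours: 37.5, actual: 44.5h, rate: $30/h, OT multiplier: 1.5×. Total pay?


$1440.00

Regular: 37.5h × $30 = $1125.00
Overtime: 44.5 - 37.5 = 7.0h
OT pay: 7.0h × $30 × 1.5 = $315.00
Total = $1125.00 + $315.00 = $1440.00


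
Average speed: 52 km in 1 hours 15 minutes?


Distance: 52 km
Time: 1h 15m = 75 min = 75/60 = 5/4 hours
Speed = 52 ÷ (5/4) = 52 × 4 / 5 = 208/5 = 41.6 km/h

41.6 km/h


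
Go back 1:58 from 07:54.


05:56

Start: 474 minutes from midnight
Subtract: 118 minutes
Remaining: 474 - 118 = 356
Hours: 5, Minutes: 56


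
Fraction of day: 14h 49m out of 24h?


Total minutes: 14×60 + 49 = 889
Day = 24×60 = 1440 minutes
Fraction = 889/1440 ≈ 0.6174
As a percentage: 889/1440 × 100 ≈ 61.74%

0.6174 (61.74%)


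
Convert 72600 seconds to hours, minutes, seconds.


Hours: 72600 ÷ 3600 = 20 remainder 600
Minutes: 600 ÷ 60 = 10 remainder 0
Seconds: 0

20h 10m 0s


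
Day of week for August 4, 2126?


Zeller's congruence:
q=4, m=8, k=26, j=21
h = (4 + ⌊13×9/5⌋ + 26 + ⌊26/4⌋ + ⌊21/4⌋ - 2×21) mod 7
= (4 + 23 + 26 + 6 + 5 - 42) mod 7
= 22 mod 7 = 1
h=1 → Sunday

Sunday


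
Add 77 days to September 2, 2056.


November 18, 2056

Start: September 2, 2056
Add 77 days
September 2 → October 1: 30 - 2 + 1 = 29 days (77 - 29 = 48 left)
October 1 → November 1: 31 - 1 + 1 = 31 days (48 - 31 = 17 left)
November 1 + 17 = November 18, 2056


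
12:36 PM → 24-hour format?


12:36

Input: 12:36 PM
12 PM → 12 (noon)


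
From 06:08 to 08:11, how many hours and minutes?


2h 3m

End time in minutes: 8×60 + 11 = 491
Start time in minutes: 6×60 + 8 = 368
Difference = 491 - 368 = 123 minutes
= 2 hours 3 minutes


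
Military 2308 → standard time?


11:08 PM

Hour: 23
23 - 12 = 11 → PM


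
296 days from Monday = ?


Start: Monday (index 0)
(0 + 296) mod 7
= 296 mod 7
= 2
Index 2 → Wednesday

Wednesday


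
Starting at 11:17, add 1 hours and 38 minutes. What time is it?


12:55

Start: 677 minutes from midnight
Add: 98 minutes
Total: 775 minutes
Hours: 775 ÷ 60 = 12 remainder 55


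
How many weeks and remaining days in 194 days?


Weeks: 194 ÷ 7 = 27 remainder 5

27 weeks 5 days


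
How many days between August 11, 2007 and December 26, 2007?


From August 11, 2007 to December 26, 2007
Rest of August 2007: 31 - 11 = 20
Full months: September 30, October 31, November 30
Days into December 2007: 26
Total = 20 + 30 + 31 + 30 + 26 = 137 days

137 days


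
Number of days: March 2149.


Month: March (month 3)
March has 31 days

31 days


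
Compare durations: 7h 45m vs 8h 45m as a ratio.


Duration 1: 465 minutes
Duration 2: 525 minutes
Ratio = 465:525
GCD = 15
Simplified = 31:35
As a decimal: 31/35 ≈ 0.89

31:35 (0.89)


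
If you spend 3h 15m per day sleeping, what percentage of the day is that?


13.5%

Time: 195 minutes
Day: 1440 minutes
Percentage = (195/1440) × 100 ≈ 13.5%


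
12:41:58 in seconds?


45718 seconds

Hours: 12 × 3600 = 43200
Minutes: 41 × 60 = 2460
Seconds: 58
Total = 43200 + 2460 + 58 = 45718


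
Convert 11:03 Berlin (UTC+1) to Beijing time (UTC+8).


Time difference = UTC+8 - UTC+1 = +7 hours
New hour = (11 + 7) mod 24
= 18 mod 24 = 18
Minutes unchanged → 18:03

18:03


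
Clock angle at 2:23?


66.5°

Hour hand = 2×30 + 23×0.5 = 71.5°
Minute hand = 23×6 = 138°
Difference = |71.5 - 138| = 66.5°


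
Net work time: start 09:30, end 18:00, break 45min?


Total time = (18×60+0) - (9×60+30)
= 1080 - 570 = 510 min
Minus break: 510 - 45 = 465 min
= 7h 45m

7h 45m (465 minutes)


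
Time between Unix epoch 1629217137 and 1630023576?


806439 seconds (224.0 hours / 9.33 days)

Difference = 1630023576 - 1629217137 = 806439 seconds
In hours: 806439 / 3600 ≈ 224.0
In days: 806439 / 86400 ≈ 9.33


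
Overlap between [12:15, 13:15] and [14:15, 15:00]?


Meeting A: 735-795 (in minutes from midnight)
Meeting B: 855-900
Overlap start = max(735, 855) = 855
Overlap end = min(795, 900) = 795
Overlap = max(0, 795 - 855) = 0 min

0 minutes


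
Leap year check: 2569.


Rules: divisible by 4 AND (not by 100 OR by 400)
2569 ÷ 4 = 642 remainder 1 → not divisible by 4
Not divisible by 4 → not a leap year

No


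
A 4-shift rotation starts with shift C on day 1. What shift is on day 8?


Shift B

Shifts: A, B, C, D
Start: C (index 2)
Day 8: (2 + 8 - 1) mod 4
= 9 mod 4
= 1
Index 1 → shift B


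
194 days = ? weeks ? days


27 weeks 5 days

Weeks: 194 ÷ 7 = 27 remainder 5


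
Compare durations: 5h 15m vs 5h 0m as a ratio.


Duration 1: 315 minutes
Duration 2: 300 minutes
Ratio = 315:300
GCD = 15
Simplified = 21:20
As a decimal: 21/20 = 1.05

21:20 (1.05)


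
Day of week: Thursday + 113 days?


Start: Thursday (index 3)
(3 + 113) mod 7
= 116 mod 7
= 4
Index 4 → Friday

Friday


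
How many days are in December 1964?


Month: December (month 12)
December has 31 days

31 days


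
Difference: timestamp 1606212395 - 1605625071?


Difference = 1606212395 - 1605625071 = 587324 seconds
In hours: 587324 / 3600 ≈ 163.1
In days: 587324 / 86400 ≈ 6.80

587324 seconds (163.1 hours / 6.80 days)


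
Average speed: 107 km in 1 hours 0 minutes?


Distance: 107 km
Time: 1 hours
Speed = 107 / 1 = 107.0 km/h

107.0 km/h


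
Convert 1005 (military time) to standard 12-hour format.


10:05 AM

Hour: 10
10 < 12 → AM


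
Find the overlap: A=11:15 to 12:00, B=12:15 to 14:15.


Meeting A: 675-720 (in minutes from midnight)
Meeting B: 735-855
Overlap start = max(675, 735) = 735
Overlap end = min(720, 855) = 720
Overlap = max(0, 720 - 735) = 0 min

0 minutes


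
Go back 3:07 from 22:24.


19:17

Start: 1344 minutes from midnight
Subtract: 187 minutes
Remaining: 1344 - 187 = 1157
Hours: 19, Minutes: 17


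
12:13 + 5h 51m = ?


Start: 733 minutes from midnight
Add: 351 minutes
Total: 1084 minutes
Hours: 1084 ÷ 60 = 18 remainder 4

18:04


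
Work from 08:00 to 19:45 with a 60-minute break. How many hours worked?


10h 45m (645 minutes)

Total time = (19×60+45) - (8×60+0)
= 1185 - 480 = 705 min
Minus break: 705 - 60 = 645 min
= 10h 45m


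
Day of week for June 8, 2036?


Sunday

Zeller's congruence:
q=8, m=6, k=36, j=20
h = (8 + ⌊13×7/5⌋ + 36 + ⌊36/4⌋ + ⌊20/4⌋ - 2×20) mod 7
= (8 + 18 + 36 + 9 + 5 - 40) mod 7
= 36 mod 7 = 1
h=1 → Sunday


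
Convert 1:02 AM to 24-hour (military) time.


Input: 1:02 AM
AM hour stays: 1

01:02


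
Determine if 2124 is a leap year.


Rules: divisible by 4 AND (not by 100 OR by 400)
2124 ÷ 4 = 531 exactly → divisible by 4
2124 ÷ 100 = 21 remainder 24 → not divisible by 100
Divisible by 4 but not by 100 → leap year

Yes


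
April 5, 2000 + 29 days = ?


Start: April 5, 2000
Add 29 days
April 5 → May 1: 30 - 5 + 1 = 26 days (29 - 26 = 3 left)
May 1 + 3 = May 4, 2000

May 4, 2000


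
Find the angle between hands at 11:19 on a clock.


Hour hand = 11×30 + 19×0.5 = 339.5°
Minute hand = 19×6 = 114°
Difference = |339.5 - 114| = 225.5°
Since > 180°: 360 - 225.5 = 134.5°

134.5°


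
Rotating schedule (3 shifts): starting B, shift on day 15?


Shift A

Shifts: A, B, C
Start: B (index 1)
Day 15: (1 + 15 - 1) mod 3
= 15 mod 3
= 0
Index 0 → shift A


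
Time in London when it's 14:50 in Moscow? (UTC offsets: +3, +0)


11:50

Time difference = UTC+0 - UTC+3 = -3 hours
New hour = (14 -3) mod 24
= 11 mod 24 = 11
Minutes unchanged → 11:50


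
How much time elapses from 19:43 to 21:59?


2h 16m

End time in minutes: 21×60 + 59 = 1319
Start time in minutes: 19×60 + 43 = 1183
Difference = 1319 - 1183 = 136 minutes
= 2 hours 16 minutes


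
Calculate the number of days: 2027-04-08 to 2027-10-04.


179 days

From April 8, 2027 to October 4, 2027
Rest of April 2027: 30 - 8 = 22
Full months: May 31, June 30, July 31, August 31, September 30
Days into October 2027: 4
Total = 22 + 31 + 30 + 31 + 31 + 30 + 4 = 179 days


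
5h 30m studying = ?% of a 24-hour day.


22.9%

Time: 330 minutes
Day: 1440 minutes
Percentage = (330/1440) × 100 ≈ 22.9%


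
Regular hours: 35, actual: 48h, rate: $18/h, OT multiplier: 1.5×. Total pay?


Regular: 35h × $18 = $630.00
Overtime: 48 - 35 = 13h
OT pay: 13h × $18 × 1.5 = $351.00
Total = $630.00 + $351.00 = $981.00

$981.00


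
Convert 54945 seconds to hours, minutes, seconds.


Hours: 54945 ÷ 3600 = 15 remainder 945
Minutes: 945 ÷ 60 = 15 remainder 45
Seconds: 45

15h 15m 45s


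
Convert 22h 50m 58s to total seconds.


Hours: 22 × 3600 = 79200
Minutes: 50 × 60 = 3000
Seconds: 58
Total = 79200 + 3000 + 58 = 82258

82258 seconds


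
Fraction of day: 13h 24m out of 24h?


Total minutes: 13×60 + 24 = 804
Day = 24×60 = 1440 minutes
Fraction = 804/1440 ≈ 0.5583
As a percentage: 804/1440 × 100 ≈ 55.83%

0.5583 (55.83%)


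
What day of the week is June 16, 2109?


Zeller's congruence:
q=16, m=6, k=9, j=21
h = (16 + ⌊13×7/5⌋ + 9 + ⌊9/4⌋ + ⌊21/4⌋ - 2×21) mod 7
= (16 + 18 + 9 + 2 + 5 - 42) mod 7
= 8 mod 7 = 1
h=1 → Sunday

Sunday


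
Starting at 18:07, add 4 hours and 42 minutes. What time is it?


Start: 1087 minutes from midnight
Add: 282 minutes
Total: 1369 minutes
Hours: 1369 ÷ 60 = 22 remainder 49

22:49


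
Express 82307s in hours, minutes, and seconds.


22h 51m 47s

Hours: 82307 ÷ 3600 = 22 remainder 3107
Minutes: 3107 ÷ 60 = 51 remainder 47
Seconds: 47


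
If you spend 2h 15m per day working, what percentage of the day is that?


9.4%

Time: 135 minutes
Day: 1440 minutes
Percentage = (135/1440) × 100 ≈ 9.4%


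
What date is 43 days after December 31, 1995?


February 12, 1996

Start: December 31, 1995
Add 43 days
December 31 → January 1: 31 - 31 + 1 = 1 days (43 - 1 = 42 left)
January 1 → February 1: 31 - 1 + 1 = 31 days (42 - 31 = 11 left)
February 1 + 11 = February 12, 1996
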